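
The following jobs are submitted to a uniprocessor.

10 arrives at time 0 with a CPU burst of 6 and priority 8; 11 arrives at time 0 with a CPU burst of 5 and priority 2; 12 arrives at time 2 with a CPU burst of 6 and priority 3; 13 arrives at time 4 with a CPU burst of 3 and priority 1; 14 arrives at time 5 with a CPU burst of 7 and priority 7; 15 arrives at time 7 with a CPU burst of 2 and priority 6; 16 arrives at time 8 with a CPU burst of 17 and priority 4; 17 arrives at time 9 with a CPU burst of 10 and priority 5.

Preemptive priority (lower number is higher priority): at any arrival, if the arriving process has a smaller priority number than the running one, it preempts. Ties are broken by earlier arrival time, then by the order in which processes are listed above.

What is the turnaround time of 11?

Timeline: | 11 0-4 | 13 4-7 | 11 7-8 | 12 8-14 | 16 14-31 | 17 31-41 | 15 41-43 | 14 43-50 | 10 50-56 |
Completion: 10=56  11=8  12=14  13=7  14=50  15=43  16=31  17=41
Turnaround (C−A): 10=56  11=8  12=12  13=3  14=45  15=36  16=23  17=32
Turnaround(11) = completion − arrival = 8 − 0 = 8

8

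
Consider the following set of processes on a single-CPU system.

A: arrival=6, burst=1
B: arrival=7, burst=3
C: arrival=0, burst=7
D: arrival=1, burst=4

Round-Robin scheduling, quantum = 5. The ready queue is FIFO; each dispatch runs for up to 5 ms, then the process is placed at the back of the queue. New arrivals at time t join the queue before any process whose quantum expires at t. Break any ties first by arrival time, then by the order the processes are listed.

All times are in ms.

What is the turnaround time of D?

Schedule: | C 0-5 | D 5-9 | C 9-11 | A 11-12 | B 12-15 |
Completion: A=12  B=15  C=11  D=9
Turnaround(D) = completion − arrival = 9 − 1 = 8

8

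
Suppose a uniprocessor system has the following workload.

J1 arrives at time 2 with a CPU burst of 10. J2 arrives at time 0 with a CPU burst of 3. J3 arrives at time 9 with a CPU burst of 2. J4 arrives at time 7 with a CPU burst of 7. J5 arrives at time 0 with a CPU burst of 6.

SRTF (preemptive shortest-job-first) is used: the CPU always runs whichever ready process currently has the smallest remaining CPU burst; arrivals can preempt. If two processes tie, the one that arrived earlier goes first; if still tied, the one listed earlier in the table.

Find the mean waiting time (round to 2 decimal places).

4.60

Gantt: | J2 0-3 | J5 3-9 | J3 9-11 | J4 11-18 | J1 18-28 |
Completion: J1=28  J2=3  J3=11  J4=18  J5=9
Waiting times: J1=16, J2=0, J3=0, J4=4, J5=3
Average waiting = (16+0+0+4+3) / 5 = 23/5 = 4.60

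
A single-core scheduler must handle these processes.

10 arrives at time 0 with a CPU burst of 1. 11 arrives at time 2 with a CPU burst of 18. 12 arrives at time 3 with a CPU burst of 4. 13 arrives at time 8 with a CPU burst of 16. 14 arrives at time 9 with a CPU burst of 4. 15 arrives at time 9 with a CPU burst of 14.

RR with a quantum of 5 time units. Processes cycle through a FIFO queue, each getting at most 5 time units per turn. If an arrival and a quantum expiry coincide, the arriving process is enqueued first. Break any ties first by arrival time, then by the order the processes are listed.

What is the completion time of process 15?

57

Timeline: | 10 0-1 | idle 1-2 | 11 2-7 | 12 7-11 | 11 11-16 | 13 16-21 | 14 21-25 | 15 25-30 | 11 30-35 | 13 35-40 | 15 40-45 | 11 45-48 | 13 48-53 | 15 53-57 | 13 57-58 |
Completion: 10=1  11=48  12=11  13=58  14=25  15=57
Turnaround (C−A): 10=1  11=46  12=8  13=50  14=16  15=48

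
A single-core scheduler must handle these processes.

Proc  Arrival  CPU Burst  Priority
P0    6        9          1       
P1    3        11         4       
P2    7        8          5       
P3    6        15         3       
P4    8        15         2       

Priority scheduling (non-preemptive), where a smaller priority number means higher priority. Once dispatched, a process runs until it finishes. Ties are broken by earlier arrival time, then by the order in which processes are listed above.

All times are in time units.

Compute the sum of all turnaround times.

Timeline: | idle 0-3 | P1 3-14 | P0 14-23 | P4 23-38 | P3 38-53 | P2 53-61 |
Completion: P0=23  P1=14  P2=61  P3=53  P4=38
Turnaround (C−A): P0=17  P1=11  P2=54  P3=47  P4=30
Turnaround = completion − arrival: P0=17, P1=11, P2=54, P3=47, P4=30
Total turnaround = 17 + 11 + 54 + 47 + 30 = 159

159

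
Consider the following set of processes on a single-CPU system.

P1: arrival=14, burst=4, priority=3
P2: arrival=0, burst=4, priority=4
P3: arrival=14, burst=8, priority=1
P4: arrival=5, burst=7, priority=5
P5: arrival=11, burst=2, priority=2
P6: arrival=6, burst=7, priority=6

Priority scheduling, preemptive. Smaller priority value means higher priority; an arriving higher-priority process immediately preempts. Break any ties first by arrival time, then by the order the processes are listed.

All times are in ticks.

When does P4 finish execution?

Timeline: | P2 0-4 | idle 4-5 | P4 5-11 | P5 11-13 | P4 13-14 | P3 14-22 | P1 22-26 | P6 26-33 |
Completion: P1=26  P2=4  P3=22  P4=14  P5=13  P6=33
Turnaround (C−A): P1=12  P2=4  P3=8  P4=9  P5=2  P6=27

14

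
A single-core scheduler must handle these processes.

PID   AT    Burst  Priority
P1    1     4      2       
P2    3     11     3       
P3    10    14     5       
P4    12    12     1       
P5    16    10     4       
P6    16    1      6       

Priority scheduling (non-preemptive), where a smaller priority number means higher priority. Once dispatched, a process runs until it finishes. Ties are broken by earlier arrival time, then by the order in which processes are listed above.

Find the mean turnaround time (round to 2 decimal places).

22.33

Gantt: | idle 0-1 | P1 1-5 | P2 5-16 | P4 16-28 | P5 28-38 | P3 38-52 | P6 52-53 |
Completion: P1=5  P2=16  P3=52  P4=28  P5=38  P6=53
Turnaround (C−A): P1=4  P2=13  P3=42  P4=16  P5=22  P6=37
Turnaround times: P1=4, P2=13, P3=42, P4=16, P5=22, P6=37
Average turnaround = (4+13+42+16+22+37) / 6 = 134/6 = 22.33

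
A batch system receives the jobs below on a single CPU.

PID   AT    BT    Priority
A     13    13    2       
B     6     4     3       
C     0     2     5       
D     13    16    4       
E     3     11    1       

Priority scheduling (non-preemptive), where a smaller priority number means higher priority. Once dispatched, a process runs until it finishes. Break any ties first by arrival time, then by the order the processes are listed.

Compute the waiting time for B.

Gantt: | C 0-2 | idle 2-3 | E 3-14 | A 14-27 | B 27-31 | D 31-47 |
Completion: A=27  B=31  C=2  D=47  E=14
Waiting(B) = turnaround − burst = 25 − 4 = 21

21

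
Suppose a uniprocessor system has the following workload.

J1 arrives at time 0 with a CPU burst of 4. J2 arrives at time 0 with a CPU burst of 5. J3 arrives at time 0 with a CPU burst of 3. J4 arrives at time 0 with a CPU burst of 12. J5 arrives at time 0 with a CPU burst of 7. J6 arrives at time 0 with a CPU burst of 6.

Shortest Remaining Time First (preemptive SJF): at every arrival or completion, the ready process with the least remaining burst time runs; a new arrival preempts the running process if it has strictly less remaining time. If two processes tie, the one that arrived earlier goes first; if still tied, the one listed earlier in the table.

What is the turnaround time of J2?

12

Gantt: | J3 0-3 | J1 3-7 | J2 7-12 | J6 12-18 | J5 18-25 | J4 25-37 |
Completion: J1=7  J2=12  J3=3  J4=37  J5=25  J6=18
Turnaround(J2) = completion − arrival = 12 − 0 = 12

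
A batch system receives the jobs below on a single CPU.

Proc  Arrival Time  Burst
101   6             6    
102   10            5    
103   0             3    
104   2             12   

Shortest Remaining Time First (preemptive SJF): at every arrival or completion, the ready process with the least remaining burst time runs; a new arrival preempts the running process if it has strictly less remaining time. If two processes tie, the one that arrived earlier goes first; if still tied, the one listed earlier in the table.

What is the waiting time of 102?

2

Gantt: | 103 0-3 | 104 3-6 | 101 6-12 | 102 12-17 | 104 17-26 |
Completion: 101=12  102=17  103=3  104=26
Turnaround (C−A): 101=6  102=7  103=3  104=24
Waiting(102) = turnaround − burst = 7 − 5 = 2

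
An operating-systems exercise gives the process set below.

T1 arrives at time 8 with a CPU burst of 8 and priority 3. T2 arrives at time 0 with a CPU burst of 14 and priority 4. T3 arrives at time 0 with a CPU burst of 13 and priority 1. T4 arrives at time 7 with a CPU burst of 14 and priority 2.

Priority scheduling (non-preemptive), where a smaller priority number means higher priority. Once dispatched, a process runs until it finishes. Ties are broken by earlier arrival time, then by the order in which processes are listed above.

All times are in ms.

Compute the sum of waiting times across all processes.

60

Timeline: | T3 0-13 | T4 13-27 | T1 27-35 | T2 35-49 |
Completion: T1=35  T2=49  T3=13  T4=27
Waiting = turnaround − burst: T1=19, T2=35, T3=0, T4=6
Total waiting = 19 + 35 + 0 + 6 = 60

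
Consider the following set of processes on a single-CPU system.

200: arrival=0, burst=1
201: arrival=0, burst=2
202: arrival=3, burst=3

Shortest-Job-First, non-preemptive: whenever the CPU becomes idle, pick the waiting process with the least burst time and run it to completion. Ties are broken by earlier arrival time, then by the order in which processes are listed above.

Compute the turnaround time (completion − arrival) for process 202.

3

Schedule: | 200 0-1 | 201 1-3 | 202 3-6 |
Completion: 200=1  201=3  202=6
Turnaround(202) = completion − arrival = 6 − 3 = 3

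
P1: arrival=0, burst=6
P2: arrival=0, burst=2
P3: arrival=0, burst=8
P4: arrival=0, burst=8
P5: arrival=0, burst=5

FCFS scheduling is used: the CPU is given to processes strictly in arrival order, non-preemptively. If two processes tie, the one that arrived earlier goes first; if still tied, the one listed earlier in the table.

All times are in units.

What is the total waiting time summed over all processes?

54

Gantt: | P1 0-6 | P2 6-8 | P3 8-16 | P4 16-24 | P5 24-29 |
Completion: P1=6  P2=8  P3=16  P4=24  P5=29
Turnaround (C−A): P1=6  P2=8  P3=16  P4=24  P5=29
Waiting = turnaround − burst: P1=0, P2=6, P3=8, P4=16, P5=24
Total waiting = 0 + 6 + 8 + 16 + 24 = 54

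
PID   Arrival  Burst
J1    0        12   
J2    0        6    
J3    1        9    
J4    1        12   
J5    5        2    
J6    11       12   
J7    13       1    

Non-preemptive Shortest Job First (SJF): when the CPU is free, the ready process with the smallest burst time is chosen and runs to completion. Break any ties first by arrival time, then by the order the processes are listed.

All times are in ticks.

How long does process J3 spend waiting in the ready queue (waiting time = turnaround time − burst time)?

Gantt: | J2 0-6 | J5 6-8 | J3 8-17 | J7 17-18 | J1 18-30 | J4 30-42 | J6 42-54 |
Completion: J1=30  J2=6  J3=17  J4=42  J5=8  J6=54  J7=18
Turnaround (C−A): J1=30  J2=6  J3=16  J4=41  J5=3  J6=43  J7=5
Waiting(J3) = turnaround − burst = 16 − 9 = 7

7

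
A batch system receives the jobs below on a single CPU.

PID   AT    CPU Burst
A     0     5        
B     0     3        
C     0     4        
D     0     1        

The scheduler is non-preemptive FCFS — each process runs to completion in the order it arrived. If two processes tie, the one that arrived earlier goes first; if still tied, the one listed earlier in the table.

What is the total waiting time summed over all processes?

Schedule: | A 0-5 | B 5-8 | C 8-12 | D 12-13 |
Completion: A=5  B=8  C=12  D=13
Waiting = turnaround − burst: A=0, B=5, C=8, D=12
Total waiting = 0 + 5 + 8 + 12 = 25

25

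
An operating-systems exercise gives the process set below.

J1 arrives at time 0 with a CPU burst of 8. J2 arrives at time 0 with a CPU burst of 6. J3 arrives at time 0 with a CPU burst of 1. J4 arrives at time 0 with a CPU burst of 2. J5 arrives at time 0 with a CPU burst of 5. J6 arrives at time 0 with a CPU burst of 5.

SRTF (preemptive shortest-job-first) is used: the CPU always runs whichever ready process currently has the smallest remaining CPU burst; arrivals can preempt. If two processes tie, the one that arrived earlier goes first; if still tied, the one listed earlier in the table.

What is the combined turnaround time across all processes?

Timeline: | J3 0-1 | J4 1-3 | J5 3-8 | J6 8-13 | J2 13-19 | J1 19-27 |
Completion: J1=27  J2=19  J3=1  J4=3  J5=8  J6=13
Turnaround = completion − arrival: J1=27, J2=19, J3=1, J4=3, J5=8, J6=13
Total turnaround = 27 + 19 + 1 + 3 + 8 + 13 = 71

71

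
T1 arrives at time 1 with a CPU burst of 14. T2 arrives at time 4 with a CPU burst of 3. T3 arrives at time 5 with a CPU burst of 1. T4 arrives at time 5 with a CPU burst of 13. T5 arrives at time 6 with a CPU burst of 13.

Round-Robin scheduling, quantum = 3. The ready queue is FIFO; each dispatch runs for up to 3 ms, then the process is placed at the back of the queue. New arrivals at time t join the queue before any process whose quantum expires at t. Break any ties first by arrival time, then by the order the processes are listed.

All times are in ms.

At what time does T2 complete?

7

Schedule: | idle 0-1 | T1 1-4 | T2 4-7 | T1 7-10 | T3 10-11 | T4 11-14 | T5 14-17 | T1 17-20 | T4 20-23 | T5 23-26 | T1 26-29 | T4 29-32 | T5 32-35 | T1 35-37 | T4 37-40 | T5 40-43 | T4 43-44 | T5 44-45 |
Completion: T1=37  T2=7  T3=11  T4=44  T5=45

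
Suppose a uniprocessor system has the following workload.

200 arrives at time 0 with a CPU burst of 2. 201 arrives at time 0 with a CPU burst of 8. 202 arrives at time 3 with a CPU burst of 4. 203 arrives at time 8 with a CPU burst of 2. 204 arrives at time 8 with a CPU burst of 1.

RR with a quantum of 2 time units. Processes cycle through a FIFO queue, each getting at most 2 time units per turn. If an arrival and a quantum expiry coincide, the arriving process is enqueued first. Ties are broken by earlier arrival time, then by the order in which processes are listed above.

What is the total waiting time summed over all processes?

18

Schedule: | 200 0-2 | 201 2-4 | 202 4-6 | 201 6-8 | 202 8-10 | 203 10-12 | 204 12-13 | 201 13-17 |
Completion: 200=2  201=17  202=10  203=12  204=13
Waiting = turnaround − burst: 200=0, 201=9, 202=3, 203=2, 204=4
Total waiting = 0 + 9 + 3 + 2 + 4 = 18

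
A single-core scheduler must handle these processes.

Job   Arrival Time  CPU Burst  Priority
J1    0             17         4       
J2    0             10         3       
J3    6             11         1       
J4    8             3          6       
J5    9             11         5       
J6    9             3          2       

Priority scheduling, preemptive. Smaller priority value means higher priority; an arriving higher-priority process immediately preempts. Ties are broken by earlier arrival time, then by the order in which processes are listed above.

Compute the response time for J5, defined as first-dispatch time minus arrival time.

Timeline: | J2 0-6 | J3 6-17 | J6 17-20 | J2 20-24 | J1 24-41 | J5 41-52 | J4 52-55 |
Completion: J1=41  J2=24  J3=17  J4=55  J5=52  J6=20
Turnaround (C−A): J1=41  J2=24  J3=11  J4=47  J5=43  J6=11
Response(J5) = first start − arrival = 41 − 9 = 32

32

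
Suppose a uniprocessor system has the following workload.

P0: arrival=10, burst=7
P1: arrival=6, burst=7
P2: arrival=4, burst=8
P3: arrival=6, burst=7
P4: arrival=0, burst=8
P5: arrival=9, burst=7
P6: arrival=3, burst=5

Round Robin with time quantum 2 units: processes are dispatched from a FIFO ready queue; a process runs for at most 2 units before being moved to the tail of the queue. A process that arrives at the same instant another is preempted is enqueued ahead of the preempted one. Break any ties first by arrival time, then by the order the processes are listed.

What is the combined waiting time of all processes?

197

Gantt: | P4 0-4 | P6 4-6 | P2 6-8 | P4 8-10 | P1 10-12 | P3 12-14 | P6 14-16 | P2 16-18 | P5 18-20 | P0 20-22 | P4 22-24 | P1 24-26 | P3 26-28 | P6 28-29 | P2 29-31 | P5 31-33 | P0 33-35 | P1 35-37 | P3 37-39 | P2 39-41 | P5 41-43 | P0 43-45 | P1 45-46 | P3 46-47 | P5 47-48 | P0 48-49 |
Completion: P0=49  P1=46  P2=41  P3=47  P4=24  P5=48  P6=29
Turnaround (C−A): P0=39  P1=40  P2=37  P3=41  P4=24  P5=39  P6=26
Waiting = turnaround − burst: P0=32, P1=33, P2=29, P3=34, P4=16, P5=32, P6=21
Total waiting = 32 + 33 + 29 + 34 + 16 + 32 + 21 = 197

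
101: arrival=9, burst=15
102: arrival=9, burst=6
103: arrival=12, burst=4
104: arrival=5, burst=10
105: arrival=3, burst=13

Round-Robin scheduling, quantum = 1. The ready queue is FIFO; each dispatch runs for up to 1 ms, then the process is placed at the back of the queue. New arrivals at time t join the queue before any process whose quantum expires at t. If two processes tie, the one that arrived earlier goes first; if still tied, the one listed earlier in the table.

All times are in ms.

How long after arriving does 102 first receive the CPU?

Gantt: | idle 0-3 | 105 3-5 | 104 5-6 | 105 6-7 | 104 7-8 | 105 8-9 | 104 9-10 | 101 10-11 | 102 11-12 | 105 12-13 | 104 13-14 | 101 14-15 | 103 15-16 | 102 16-17 | 105 17-18 | 104 18-19 | 101 19-20 | 103 20-21 | 102 21-22 | 105 22-23 | 104 23-24 | 101 24-25 | 103 25-26 | 102 26-27 | 105 27-28 | 104 28-29 | 101 29-30 | 103 30-31 | 102 31-32 | 105 32-33 | 104 33-34 | 101 34-35 | 102 35-36 | 105 36-37 | 104 37-38 | 101 38-39 | 105 39-40 | 104 40-41 | 101 41-42 | 105 42-43 | 101 43-44 | 105 44-45 | 101 45-51 |
Completion: 101=51  102=36  103=31  104=41  105=45
Turnaround (C−A): 101=42  102=27  103=19  104=36  105=42
Response(102) = first start − arrival = 11 − 9 = 2

2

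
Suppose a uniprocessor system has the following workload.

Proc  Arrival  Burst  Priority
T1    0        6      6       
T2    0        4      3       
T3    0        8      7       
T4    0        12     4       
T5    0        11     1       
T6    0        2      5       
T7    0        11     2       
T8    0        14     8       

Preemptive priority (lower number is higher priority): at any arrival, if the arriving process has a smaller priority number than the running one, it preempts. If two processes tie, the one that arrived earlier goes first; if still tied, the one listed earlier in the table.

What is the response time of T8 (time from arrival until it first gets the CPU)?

54

Gantt: | T5 0-11 | T7 11-22 | T2 22-26 | T4 26-38 | T6 38-40 | T1 40-46 | T3 46-54 | T8 54-68 |
Completion: T1=46  T2=26  T3=54  T4=38  T5=11  T6=40  T7=22  T8=68
Response(T8) = first start − arrival = 54 − 0 = 54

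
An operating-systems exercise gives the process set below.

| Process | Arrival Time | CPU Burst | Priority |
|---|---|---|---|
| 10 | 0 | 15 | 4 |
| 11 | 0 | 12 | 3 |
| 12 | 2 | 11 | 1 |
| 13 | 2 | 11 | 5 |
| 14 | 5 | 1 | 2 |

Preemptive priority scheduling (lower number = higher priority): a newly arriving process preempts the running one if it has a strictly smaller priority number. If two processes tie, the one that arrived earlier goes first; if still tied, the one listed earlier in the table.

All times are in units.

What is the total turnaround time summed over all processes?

131

Schedule: | 11 0-2 | 12 2-13 | 14 13-14 | 11 14-24 | 10 24-39 | 13 39-50 |
Completion: 10=39  11=24  12=13  13=50  14=14
Turnaround = completion − arrival: 10=39, 11=24, 12=11, 13=48, 14=9
Total turnaround = 39 + 24 + 11 + 48 + 9 = 131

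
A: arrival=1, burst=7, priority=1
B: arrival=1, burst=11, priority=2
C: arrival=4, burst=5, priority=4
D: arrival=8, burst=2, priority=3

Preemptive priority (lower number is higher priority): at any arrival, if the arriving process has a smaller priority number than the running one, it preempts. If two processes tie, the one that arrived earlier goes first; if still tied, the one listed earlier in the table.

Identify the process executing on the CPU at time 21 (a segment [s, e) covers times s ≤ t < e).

C

Timeline: | idle 0-1 | A 1-8 | B 8-19 | D 19-21 | C 21-26 |
Completion: A=8  B=19  C=26  D=21
Turnaround (C−A): A=7  B=18  C=22  D=13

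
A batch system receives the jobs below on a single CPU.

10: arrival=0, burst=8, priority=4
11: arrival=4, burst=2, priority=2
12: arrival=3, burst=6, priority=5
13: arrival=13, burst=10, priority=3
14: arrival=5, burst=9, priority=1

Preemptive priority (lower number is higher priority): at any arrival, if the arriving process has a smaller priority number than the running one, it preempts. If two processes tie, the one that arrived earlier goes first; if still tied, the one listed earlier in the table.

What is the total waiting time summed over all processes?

Gantt: | 10 0-4 | 11 4-5 | 14 5-14 | 11 14-15 | 13 15-25 | 10 25-29 | 12 29-35 |
Completion: 10=29  11=15  12=35  13=25  14=14
Waiting = turnaround − burst: 10=21, 11=9, 12=26, 13=2, 14=0
Total waiting = 21 + 9 + 26 + 2 + 0 = 58

58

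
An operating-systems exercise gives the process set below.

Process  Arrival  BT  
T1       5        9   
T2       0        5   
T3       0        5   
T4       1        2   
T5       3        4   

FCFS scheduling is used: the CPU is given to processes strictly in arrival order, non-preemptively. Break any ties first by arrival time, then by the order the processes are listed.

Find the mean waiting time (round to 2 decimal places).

Timeline: | T2 0-5 | T3 5-10 | T4 10-12 | T5 12-16 | T1 16-25 |
Completion: T1=25  T2=5  T3=10  T4=12  T5=16
Waiting times: T1=11, T2=0, T3=5, T4=9, T5=9
Average waiting = (11+0+5+9+9) / 5 = 34/5 = 6.80

6.80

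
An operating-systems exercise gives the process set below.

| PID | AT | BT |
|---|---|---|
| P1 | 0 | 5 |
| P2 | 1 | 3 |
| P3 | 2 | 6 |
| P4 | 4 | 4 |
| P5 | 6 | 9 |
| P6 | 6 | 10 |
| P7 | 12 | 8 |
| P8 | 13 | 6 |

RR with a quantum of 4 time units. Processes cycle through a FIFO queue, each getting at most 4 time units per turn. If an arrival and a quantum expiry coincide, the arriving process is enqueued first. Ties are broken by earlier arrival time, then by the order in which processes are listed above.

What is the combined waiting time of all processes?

163

Schedule: | P1 0-4 | P2 4-7 | P3 7-11 | P4 11-15 | P1 15-16 | P5 16-20 | P6 20-24 | P3 24-26 | P7 26-30 | P8 30-34 | P5 34-38 | P6 38-42 | P7 42-46 | P8 46-48 | P5 48-49 | P6 49-51 |
Completion: P1=16  P2=7  P3=26  P4=15  P5=49  P6=51  P7=46  P8=48
Turnaround (C−A): P1=16  P2=6  P3=24  P4=11  P5=43  P6=45  P7=34  P8=35
Waiting = turnaround − burst: P1=11, P2=3, P3=18, P4=7, P5=34, P6=35, P7=26, P8=29
Total waiting = 11 + 3 + 18 + 7 + 34 + 35 + 26 + 29 = 163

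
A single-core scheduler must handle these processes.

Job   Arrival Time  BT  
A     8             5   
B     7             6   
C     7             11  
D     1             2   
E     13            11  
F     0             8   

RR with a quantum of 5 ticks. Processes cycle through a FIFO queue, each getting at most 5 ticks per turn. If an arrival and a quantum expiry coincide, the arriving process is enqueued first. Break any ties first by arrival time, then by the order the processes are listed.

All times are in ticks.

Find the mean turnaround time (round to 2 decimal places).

Timeline: | F 0-5 | D 5-7 | F 7-10 | B 10-15 | C 15-20 | A 20-25 | E 25-30 | B 30-31 | C 31-36 | E 36-41 | C 41-42 | E 42-43 |
Completion: A=25  B=31  C=42  D=7  E=43  F=10
Turnaround (C−A): A=17  B=24  C=35  D=6  E=30  F=10
Turnaround times: A=17, B=24, C=35, D=6, E=30, F=10
Average turnaround = (17+24+35+6+30+10) / 6 = 122/6 = 20.33

20.33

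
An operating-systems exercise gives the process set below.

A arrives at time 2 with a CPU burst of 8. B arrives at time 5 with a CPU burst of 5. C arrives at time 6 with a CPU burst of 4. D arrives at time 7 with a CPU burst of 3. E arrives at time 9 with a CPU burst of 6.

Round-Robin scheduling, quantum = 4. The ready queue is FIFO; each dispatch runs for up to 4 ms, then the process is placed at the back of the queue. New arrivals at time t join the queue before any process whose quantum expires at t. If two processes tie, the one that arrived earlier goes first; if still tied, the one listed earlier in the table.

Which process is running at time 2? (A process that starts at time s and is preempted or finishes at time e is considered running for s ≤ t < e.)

A

Schedule: | idle 0-2 | A 2-6 | B 6-10 | C 10-14 | A 14-18 | D 18-21 | E 21-25 | B 25-26 | E 26-28 |
Completion: A=18  B=26  C=14  D=21  E=28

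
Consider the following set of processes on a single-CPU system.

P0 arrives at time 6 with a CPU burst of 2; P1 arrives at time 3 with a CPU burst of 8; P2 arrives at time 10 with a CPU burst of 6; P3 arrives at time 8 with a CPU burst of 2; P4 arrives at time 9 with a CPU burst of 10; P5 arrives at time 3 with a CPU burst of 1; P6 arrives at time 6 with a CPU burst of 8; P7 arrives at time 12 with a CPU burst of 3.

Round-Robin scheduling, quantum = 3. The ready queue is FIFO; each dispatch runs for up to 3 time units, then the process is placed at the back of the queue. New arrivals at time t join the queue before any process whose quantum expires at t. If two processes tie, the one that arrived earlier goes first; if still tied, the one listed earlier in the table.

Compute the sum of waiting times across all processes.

112

Timeline: | idle 0-3 | P1 3-6 | P5 6-7 | P0 7-9 | P6 9-12 | P1 12-15 | P3 15-17 | P4 17-20 | P2 20-23 | P7 23-26 | P6 26-29 | P1 29-31 | P4 31-34 | P2 34-37 | P6 37-39 | P4 39-43 |
Completion: P0=9  P1=31  P2=37  P3=17  P4=43  P5=7  P6=39  P7=26
Waiting = turnaround − burst: P0=1, P1=20, P2=21, P3=7, P4=24, P5=3, P6=25, P7=11
Total waiting = 1 + 20 + 21 + 7 + 24 + 3 + 25 + 11 = 112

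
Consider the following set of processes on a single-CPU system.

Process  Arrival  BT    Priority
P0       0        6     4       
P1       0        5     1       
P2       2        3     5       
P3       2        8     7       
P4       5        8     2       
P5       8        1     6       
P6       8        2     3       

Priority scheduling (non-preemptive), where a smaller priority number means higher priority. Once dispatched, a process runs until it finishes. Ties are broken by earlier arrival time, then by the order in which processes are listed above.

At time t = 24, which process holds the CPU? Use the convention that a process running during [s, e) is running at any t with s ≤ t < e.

Schedule: | P1 0-5 | P4 5-13 | P6 13-15 | P0 15-21 | P2 21-24 | P5 24-25 | P3 25-33 |
Completion: P0=21  P1=5  P2=24  P3=33  P4=13  P5=25  P6=15
Turnaround (C−A): P0=21  P1=5  P2=22  P3=31  P4=8  P5=17  P6=7

P5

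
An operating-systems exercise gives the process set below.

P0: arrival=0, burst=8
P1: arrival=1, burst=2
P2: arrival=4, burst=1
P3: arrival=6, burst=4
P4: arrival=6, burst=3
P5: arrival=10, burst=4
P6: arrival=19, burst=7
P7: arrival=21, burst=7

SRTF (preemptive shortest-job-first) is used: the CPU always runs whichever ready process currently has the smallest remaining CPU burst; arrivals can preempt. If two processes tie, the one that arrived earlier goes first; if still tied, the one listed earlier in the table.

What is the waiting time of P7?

8

Timeline: | P0 0-1 | P1 1-3 | P0 3-4 | P2 4-5 | P0 5-6 | P4 6-9 | P3 9-13 | P5 13-17 | P0 17-22 | P6 22-29 | P7 29-36 |
Completion: P0=22  P1=3  P2=5  P3=13  P4=9  P5=17  P6=29  P7=36
Turnaround (C−A): P0=22  P1=2  P2=1  P3=7  P4=3  P5=7  P6=10  P7=15
Waiting(P7) = turnaround − burst = 15 − 7 = 8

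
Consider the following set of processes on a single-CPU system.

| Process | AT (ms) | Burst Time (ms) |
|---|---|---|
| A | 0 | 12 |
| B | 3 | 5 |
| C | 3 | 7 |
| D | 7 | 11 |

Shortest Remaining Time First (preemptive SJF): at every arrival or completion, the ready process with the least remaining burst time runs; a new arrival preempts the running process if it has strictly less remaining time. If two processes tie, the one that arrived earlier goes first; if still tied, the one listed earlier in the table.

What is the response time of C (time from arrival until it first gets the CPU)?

5

Timeline: | A 0-3 | B 3-8 | C 8-15 | A 15-24 | D 24-35 |
Completion: A=24  B=8  C=15  D=35
Turnaround (C−A): A=24  B=5  C=12  D=28
Response(C) = first start − arrival = 8 − 3 = 5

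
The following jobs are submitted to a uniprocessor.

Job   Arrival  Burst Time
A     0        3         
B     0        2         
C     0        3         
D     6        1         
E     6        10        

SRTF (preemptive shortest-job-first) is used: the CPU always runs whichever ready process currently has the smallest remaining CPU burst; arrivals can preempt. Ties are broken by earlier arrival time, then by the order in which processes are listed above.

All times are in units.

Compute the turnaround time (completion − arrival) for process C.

Timeline: | B 0-2 | A 2-5 | C 5-6 | D 6-7 | C 7-9 | E 9-19 |
Completion: A=5  B=2  C=9  D=7  E=19
Turnaround (C−A): A=5  B=2  C=9  D=1  E=13
Turnaround(C) = completion − arrival = 9 − 0 = 9

9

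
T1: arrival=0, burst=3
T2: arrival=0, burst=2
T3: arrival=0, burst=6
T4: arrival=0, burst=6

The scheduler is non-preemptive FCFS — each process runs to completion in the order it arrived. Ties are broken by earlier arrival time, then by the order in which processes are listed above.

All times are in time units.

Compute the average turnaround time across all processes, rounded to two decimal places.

Timeline: | T1 0-3 | T2 3-5 | T3 5-11 | T4 11-17 |
Completion: T1=3  T2=5  T3=11  T4=17
Turnaround (C−A): T1=3  T2=5  T3=11  T4=17
Turnaround times: T1=3, T2=5, T3=11, T4=17
Average turnaround = (3+5+11+17) / 4 = 36/4 = 9.00

9.00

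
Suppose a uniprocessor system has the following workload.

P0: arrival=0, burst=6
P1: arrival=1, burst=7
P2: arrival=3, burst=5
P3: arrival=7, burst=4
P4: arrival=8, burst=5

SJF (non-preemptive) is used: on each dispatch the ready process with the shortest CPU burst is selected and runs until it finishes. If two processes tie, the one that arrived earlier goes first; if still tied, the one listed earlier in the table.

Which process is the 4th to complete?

Schedule: | P0 0-6 | P2 6-11 | P3 11-15 | P4 15-20 | P1 20-27 |
Completion: P0=6  P1=27  P2=11  P3=15  P4=20
Finish order: P0 → P2 → P3 → P4 → P1

P4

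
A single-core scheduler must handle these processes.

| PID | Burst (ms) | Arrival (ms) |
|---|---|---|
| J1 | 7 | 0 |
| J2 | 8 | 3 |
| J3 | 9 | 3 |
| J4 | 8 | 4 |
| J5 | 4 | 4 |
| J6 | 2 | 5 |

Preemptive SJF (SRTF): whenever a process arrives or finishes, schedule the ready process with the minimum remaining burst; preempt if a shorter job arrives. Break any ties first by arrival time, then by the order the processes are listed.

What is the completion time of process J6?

9

Gantt: | J1 0-7 | J6 7-9 | J5 9-13 | J2 13-21 | J4 21-29 | J3 29-38 |
Completion: J1=7  J2=21  J3=38  J4=29  J5=13  J6=9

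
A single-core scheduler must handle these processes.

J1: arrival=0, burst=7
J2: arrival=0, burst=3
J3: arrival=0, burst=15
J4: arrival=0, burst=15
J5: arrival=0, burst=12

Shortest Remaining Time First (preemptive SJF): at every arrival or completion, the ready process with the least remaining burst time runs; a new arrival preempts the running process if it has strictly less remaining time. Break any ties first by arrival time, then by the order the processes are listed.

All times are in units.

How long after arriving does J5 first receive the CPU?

Timeline: | J2 0-3 | J1 3-10 | J5 10-22 | J3 22-37 | J4 37-52 |
Completion: J1=10  J2=3  J3=37  J4=52  J5=22
Response(J5) = first start − arrival = 10 − 0 = 10

10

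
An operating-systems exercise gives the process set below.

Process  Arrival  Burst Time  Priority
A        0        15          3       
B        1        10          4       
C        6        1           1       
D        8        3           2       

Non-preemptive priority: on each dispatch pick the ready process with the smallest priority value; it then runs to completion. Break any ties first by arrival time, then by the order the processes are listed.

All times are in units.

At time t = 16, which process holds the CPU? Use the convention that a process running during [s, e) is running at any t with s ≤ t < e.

Gantt: | A 0-15 | C 15-16 | D 16-19 | B 19-29 |
Completion: A=15  B=29  C=16  D=19

D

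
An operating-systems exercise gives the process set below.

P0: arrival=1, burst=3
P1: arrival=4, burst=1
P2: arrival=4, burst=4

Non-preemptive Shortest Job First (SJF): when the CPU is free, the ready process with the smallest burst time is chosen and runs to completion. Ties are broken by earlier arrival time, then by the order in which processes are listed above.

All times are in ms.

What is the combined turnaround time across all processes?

9

Timeline: | idle 0-1 | P0 1-4 | P1 4-5 | P2 5-9 |
Completion: P0=4  P1=5  P2=9
Turnaround (C−A): P0=3  P1=1  P2=5
Turnaround = completion − arrival: P0=3, P1=1, P2=5
Total turnaround = 3 + 1 + 5 = 9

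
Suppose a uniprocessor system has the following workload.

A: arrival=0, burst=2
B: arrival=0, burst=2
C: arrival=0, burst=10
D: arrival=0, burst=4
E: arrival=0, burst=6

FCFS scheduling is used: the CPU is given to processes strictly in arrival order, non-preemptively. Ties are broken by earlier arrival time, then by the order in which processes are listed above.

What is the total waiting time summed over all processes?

38

Timeline: | A 0-2 | B 2-4 | C 4-14 | D 14-18 | E 18-24 |
Completion: A=2  B=4  C=14  D=18  E=24
Waiting = turnaround − burst: A=0, B=2, C=4, D=14, E=18
Total waiting = 0 + 2 + 4 + 14 + 18 = 38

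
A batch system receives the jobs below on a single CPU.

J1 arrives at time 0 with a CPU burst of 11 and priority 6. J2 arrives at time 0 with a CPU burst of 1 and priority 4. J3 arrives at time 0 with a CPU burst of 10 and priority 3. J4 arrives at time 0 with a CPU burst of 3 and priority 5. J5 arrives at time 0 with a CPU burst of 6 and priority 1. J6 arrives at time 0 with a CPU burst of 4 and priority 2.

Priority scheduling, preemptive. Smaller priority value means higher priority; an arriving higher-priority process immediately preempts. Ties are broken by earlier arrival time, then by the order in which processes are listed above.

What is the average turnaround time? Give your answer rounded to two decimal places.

19.33

Gantt: | J5 0-6 | J6 6-10 | J3 10-20 | J2 20-21 | J4 21-24 | J1 24-35 |
Completion: J1=35  J2=21  J3=20  J4=24  J5=6  J6=10
Turnaround (C−A): J1=35  J2=21  J3=20  J4=24  J5=6  J6=10
Turnaround times: J1=35, J2=21, J3=20, J4=24, J5=6, J6=10
Average turnaround = (35+21+20+24+6+10) / 6 = 116/6 = 19.33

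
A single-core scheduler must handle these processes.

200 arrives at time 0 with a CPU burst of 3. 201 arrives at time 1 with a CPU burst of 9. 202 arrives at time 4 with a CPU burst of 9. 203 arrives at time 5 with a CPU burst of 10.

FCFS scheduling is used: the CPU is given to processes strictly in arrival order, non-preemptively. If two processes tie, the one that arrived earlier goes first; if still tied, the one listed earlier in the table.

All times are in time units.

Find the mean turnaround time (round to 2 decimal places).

14.25

Gantt: | 200 0-3 | 201 3-12 | 202 12-21 | 203 21-31 |
Completion: 200=3  201=12  202=21  203=31
Turnaround (C−A): 200=3  201=11  202=17  203=26
Turnaround times: 200=3, 201=11, 202=17, 203=26
Average turnaround = (3+11+17+26) / 4 = 57/4 = 14.25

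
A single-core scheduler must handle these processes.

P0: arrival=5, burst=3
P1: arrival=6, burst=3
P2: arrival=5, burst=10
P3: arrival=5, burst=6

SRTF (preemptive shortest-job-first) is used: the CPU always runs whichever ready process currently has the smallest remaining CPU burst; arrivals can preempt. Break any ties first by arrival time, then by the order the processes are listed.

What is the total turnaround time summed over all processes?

Schedule: | idle 0-5 | P0 5-8 | P1 8-11 | P3 11-17 | P2 17-27 |
Completion: P0=8  P1=11  P2=27  P3=17
Turnaround = completion − arrival: P0=3, P1=5, P2=22, P3=12
Total turnaround = 3 + 5 + 22 + 12 = 42

42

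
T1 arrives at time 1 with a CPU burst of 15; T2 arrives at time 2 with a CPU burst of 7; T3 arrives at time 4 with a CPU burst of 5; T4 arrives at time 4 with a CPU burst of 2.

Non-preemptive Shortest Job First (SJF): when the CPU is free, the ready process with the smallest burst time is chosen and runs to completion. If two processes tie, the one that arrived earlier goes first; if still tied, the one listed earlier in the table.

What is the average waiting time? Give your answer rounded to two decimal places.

11.75

Schedule: | idle 0-1 | T1 1-16 | T4 16-18 | T3 18-23 | T2 23-30 |
Completion: T1=16  T2=30  T3=23  T4=18
Waiting times: T1=0, T2=21, T3=14, T4=12
Average waiting = (0+21+14+12) / 4 = 47/4 = 11.75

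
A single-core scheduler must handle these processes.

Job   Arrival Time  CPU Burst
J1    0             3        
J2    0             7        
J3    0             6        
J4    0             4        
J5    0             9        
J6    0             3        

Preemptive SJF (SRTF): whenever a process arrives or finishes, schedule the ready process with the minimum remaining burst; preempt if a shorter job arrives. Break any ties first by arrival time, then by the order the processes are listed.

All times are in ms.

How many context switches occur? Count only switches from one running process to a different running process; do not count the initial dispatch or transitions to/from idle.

5

Schedule: | J1 0-3 | J6 3-6 | J4 6-10 | J3 10-16 | J2 16-23 | J5 23-32 |
Completion: J1=3  J2=23  J3=16  J4=10  J5=32  J6=6
Turnaround (C−A): J1=3  J2=23  J3=16  J4=10  J5=32  J6=6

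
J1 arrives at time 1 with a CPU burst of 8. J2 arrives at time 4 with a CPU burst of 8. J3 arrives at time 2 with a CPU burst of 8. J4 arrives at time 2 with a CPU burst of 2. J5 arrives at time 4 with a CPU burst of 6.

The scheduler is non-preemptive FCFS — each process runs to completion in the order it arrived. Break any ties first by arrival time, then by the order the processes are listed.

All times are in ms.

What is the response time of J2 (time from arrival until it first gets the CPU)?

Timeline: | idle 0-1 | J1 1-9 | J3 9-17 | J4 17-19 | J2 19-27 | J5 27-33 |
Completion: J1=9  J2=27  J3=17  J4=19  J5=33
Turnaround (C−A): J1=8  J2=23  J3=15  J4=17  J5=29
Response(J2) = first start − arrival = 19 − 4 = 15

15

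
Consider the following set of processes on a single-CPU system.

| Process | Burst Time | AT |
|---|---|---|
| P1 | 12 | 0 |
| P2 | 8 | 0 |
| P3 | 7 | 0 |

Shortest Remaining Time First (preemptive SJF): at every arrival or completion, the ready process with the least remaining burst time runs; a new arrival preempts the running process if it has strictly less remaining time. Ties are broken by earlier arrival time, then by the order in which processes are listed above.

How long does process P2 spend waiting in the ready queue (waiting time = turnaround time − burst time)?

7

Gantt: | P3 0-7 | P2 7-15 | P1 15-27 |
Completion: P1=27  P2=15  P3=7
Turnaround (C−A): P1=27  P2=15  P3=7
Waiting(P2) = turnaround − burst = 15 − 8 = 7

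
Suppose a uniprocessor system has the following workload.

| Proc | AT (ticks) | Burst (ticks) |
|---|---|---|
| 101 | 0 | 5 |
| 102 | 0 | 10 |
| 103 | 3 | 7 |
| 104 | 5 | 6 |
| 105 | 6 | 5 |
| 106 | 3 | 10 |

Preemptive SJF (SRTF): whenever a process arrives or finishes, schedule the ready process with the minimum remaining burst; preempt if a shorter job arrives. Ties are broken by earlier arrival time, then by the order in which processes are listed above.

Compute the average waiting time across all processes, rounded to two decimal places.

Schedule: | 101 0-5 | 104 5-11 | 105 11-16 | 103 16-23 | 102 23-33 | 106 33-43 |
Completion: 101=5  102=33  103=23  104=11  105=16  106=43
Waiting times: 101=0, 102=23, 103=13, 104=0, 105=5, 106=30
Average waiting = (0+23+13+0+5+30) / 6 = 71/6 = 11.83

11.83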